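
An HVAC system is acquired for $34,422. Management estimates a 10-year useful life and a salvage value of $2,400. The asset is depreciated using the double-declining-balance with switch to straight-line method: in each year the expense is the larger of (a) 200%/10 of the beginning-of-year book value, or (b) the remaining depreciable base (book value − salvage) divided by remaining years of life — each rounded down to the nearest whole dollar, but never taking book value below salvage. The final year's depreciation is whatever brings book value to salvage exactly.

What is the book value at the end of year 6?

$9,024

Depreciable base = $34,422 − $2,400 = $32,022.
Year 1: DB = ⌊$34,422 × 200%/10⌋ = $6,884; SL = ⌊$32,022/10⌋ = $3,202 → take DB $6,884. Book value $27,538.
Year 2: DB = ⌊$27,538 × 200%/10⌋ = $5,507; SL = ⌊$25,138/9⌋ = $2,793 → take DB $5,507. Book value $22,031.
Year 3: DB = ⌊$22,031 × 200%/10⌋ = $4,406; SL = ⌊$19,631/8⌋ = $2,453 → take DB $4,406. Book value $17,625.
Year 4: DB = ⌊$17,625 × 200%/10⌋ = $3,525; SL = ⌊$15,225/7⌋ = $2,175 → take DB $3,525. Book value $14,100.
Year 5: DB = ⌊$14,100 × 200%/10⌋ = $2,820; SL = ⌊$11,700/6⌋ = $1,950 → take DB $2,820. Book value $11,280.
Year 6: DB = ⌊$11,280 × 200%/10⌋ = $2,256; SL = ⌊$8,880/5⌋ = $1,776 → take DB $2,256. Book value $9,024.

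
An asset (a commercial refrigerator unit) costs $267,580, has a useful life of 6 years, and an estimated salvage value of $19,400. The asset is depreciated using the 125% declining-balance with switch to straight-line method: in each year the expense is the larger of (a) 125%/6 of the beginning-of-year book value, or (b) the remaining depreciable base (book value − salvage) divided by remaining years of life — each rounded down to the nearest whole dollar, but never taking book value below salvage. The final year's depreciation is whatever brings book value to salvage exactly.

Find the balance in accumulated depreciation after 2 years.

$99,877

Depreciable base = $267,580 − $19,400 = $248,180.
Year 1: DB = ⌊$267,580 × 125%/6⌋ = $55,745; SL = ⌊$248,180/6⌋ = $41,363 → take DB $55,745. Book value $211,835.
Year 2: DB = ⌊$211,835 × 125%/6⌋ = $44,132; SL = ⌊$192,435/5⌋ = $38,487 → take DB $44,132. Book value $167,703.
Accumulated through year 2 = $267,580 − $167,703 = $99,877.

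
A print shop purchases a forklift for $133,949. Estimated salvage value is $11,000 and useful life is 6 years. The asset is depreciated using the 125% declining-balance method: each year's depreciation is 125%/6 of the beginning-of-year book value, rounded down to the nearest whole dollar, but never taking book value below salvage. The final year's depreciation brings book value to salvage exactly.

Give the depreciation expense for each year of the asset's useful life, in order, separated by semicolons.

Depreciable base = $133,949 − $11,000 = $122,949.
Year 1: ⌊$133,949 × 125%/6⌋ = $27,906. Book value $106,043.
Year 2: ⌊$106,043 × 125%/6⌋ = $22,092. Book value $83,951.
Year 3: ⌊$83,951 × 125%/6⌋ = $17,489. Book value $66,462.
Year 4: ⌊$66,462 × 125%/6⌋ = $13,846. Book value $52,616.
Year 5: ⌊$52,616 × 125%/6⌋ = $10,961. Book value $41,655.
Year 6 (final): $41,655 − $11,000 = $30,655. Book value $11,000.

$27,906; $22,092; $17,489; $13,846; $10,961; $30,655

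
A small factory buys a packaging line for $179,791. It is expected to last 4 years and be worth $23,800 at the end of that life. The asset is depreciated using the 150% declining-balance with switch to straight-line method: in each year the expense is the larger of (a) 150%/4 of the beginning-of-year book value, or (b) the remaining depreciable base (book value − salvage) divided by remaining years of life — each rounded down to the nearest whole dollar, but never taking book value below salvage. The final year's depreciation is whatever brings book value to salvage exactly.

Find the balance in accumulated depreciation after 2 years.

Depreciable base = $179,791 − $23,800 = $155,991.
Year 1: DB = ⌊$179,791 × 150%/4⌋ = $67,421; SL = ⌊$155,991/4⌋ = $38,997 → take DB $67,421. Book value $112,370.
Year 2: DB = ⌊$112,370 × 150%/4⌋ = $42,138; SL = ⌊$88,570/3⌋ = $29,523 → take DB $42,138. Book value $70,232.
Accumulated through year 2 = $179,791 − $70,232 = $109,559.

$109,559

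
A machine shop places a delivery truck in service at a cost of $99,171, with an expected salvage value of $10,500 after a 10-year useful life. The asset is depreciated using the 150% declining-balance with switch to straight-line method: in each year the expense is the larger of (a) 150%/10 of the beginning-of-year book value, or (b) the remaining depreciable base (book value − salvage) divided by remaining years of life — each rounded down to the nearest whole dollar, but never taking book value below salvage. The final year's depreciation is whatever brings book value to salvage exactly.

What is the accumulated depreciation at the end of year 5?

Depreciable base = $99,171 − $10,500 = $88,671.
Year 1: DB = ⌊$99,171 × 150%/10⌋ = $14,875; SL = ⌊$88,671/10⌋ = $8,867 → take DB $14,875. Book value $84,296.
Year 2: DB = ⌊$84,296 × 150%/10⌋ = $12,644; SL = ⌊$73,796/9⌋ = $8,199 → take DB $12,644. Book value $71,652.
Year 3: DB = ⌊$71,652 × 150%/10⌋ = $10,747; SL = ⌊$61,152/8⌋ = $7,644 → take DB $10,747. Book value $60,905.
Year 4: DB = ⌊$60,905 × 150%/10⌋ = $9,135; SL = ⌊$50,405/7⌋ = $7,200 → take DB $9,135. Book value $51,770.
Year 5: DB = ⌊$51,770 × 150%/10⌋ = $7,765; SL = ⌊$41,270/6⌋ = $6,878 → take DB $7,765. Book value $44,005.
Accumulated through year 5 = $99,171 − $44,005 = $55,166.

$55,166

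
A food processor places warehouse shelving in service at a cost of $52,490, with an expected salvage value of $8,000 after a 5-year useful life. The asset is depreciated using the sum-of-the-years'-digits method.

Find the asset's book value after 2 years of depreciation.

Depreciable base = $52,490 − $8,000 = $44,490.
Sum of the years' digits = 5+4+3+2+1 = 15.
Year 1: $44,490 × 5/15 = $14,830. Book value $37,660.
Year 2: $44,490 × 4/15 = $11,864. Book value $25,796.

$25,796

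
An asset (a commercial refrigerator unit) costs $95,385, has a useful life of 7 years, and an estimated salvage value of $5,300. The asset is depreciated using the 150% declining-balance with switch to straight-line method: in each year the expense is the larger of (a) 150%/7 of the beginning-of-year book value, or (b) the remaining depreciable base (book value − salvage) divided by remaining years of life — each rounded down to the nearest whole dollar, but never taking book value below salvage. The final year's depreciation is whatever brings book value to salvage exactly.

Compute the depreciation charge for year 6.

$10,242

Depreciable base = $95,385 − $5,300 = $90,085.
Year 1: DB = ⌊$95,385 × 150%/7⌋ = $20,439; SL = ⌊$90,085/7⌋ = $12,869 → take DB $20,439. Book value $74,946.
Year 2: DB = ⌊$74,946 × 150%/7⌋ = $16,059; SL = ⌊$69,646/6⌋ = $11,607 → take DB $16,059. Book value $58,887.
Year 3: DB = ⌊$58,887 × 150%/7⌋ = $12,618; SL = ⌊$53,587/5⌋ = $10,717 → take DB $12,618. Book value $46,269.
Year 4: DB = ⌊$46,269 × 150%/7⌋ = $9,914; SL = ⌊$40,969/4⌋ = $10,242 → take SL $10,242. Book value $36,027.
Year 5: DB = ⌊$36,027 × 150%/7⌋ = $7,720; SL = ⌊$30,727/3⌋ = $10,242 → take SL $10,242. Book value $25,785.
Year 6: DB = ⌊$25,785 × 150%/7⌋ = $5,525; SL = ⌊$20,485/2⌋ = $10,242 → take SL $10,242. Book value $15,543.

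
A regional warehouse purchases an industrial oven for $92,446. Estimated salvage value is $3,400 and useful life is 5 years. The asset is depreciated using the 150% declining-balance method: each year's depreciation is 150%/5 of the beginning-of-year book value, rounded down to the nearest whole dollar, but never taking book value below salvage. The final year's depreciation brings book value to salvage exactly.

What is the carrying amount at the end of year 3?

Depreciable base = $92,446 − $3,400 = $89,046.
Year 1: ⌊$92,446 × 150%/5⌋ = $27,733. Book value $64,713.
Year 2: ⌊$64,713 × 150%/5⌋ = $19,413. Book value $45,300.
Year 3: ⌊$45,300 × 150%/5⌋ = $13,590. Book value $31,710.

$31,710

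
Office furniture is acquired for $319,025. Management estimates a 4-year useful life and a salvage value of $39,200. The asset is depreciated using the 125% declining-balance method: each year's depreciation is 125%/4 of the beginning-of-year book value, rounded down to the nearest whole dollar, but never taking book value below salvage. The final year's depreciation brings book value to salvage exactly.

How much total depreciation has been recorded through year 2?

Depreciable base = $319,025 − $39,200 = $279,825.
Year 1: ⌊$319,025 × 125%/4⌋ = $99,695. Book value $219,330.
Year 2: ⌊$219,330 × 125%/4⌋ = $68,540. Book value $150,790.
Accumulated through year 2 = $319,025 − $150,790 = $168,235.

$168,235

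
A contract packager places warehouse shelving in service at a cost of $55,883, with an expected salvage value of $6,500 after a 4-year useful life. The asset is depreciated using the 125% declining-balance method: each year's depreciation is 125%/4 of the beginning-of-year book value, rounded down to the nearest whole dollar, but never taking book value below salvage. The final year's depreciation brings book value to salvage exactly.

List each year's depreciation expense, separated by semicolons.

$17,463; $12,006; $8,254; $11,660

Depreciable base = $55,883 − $6,500 = $49,383.
Year 1: ⌊$55,883 × 125%/4⌋ = $17,463. Book value $38,420.
Year 2: ⌊$38,420 × 125%/4⌋ = $12,006. Book value $26,414.
Year 3: ⌊$26,414 × 125%/4⌋ = $8,254. Book value $18,160.
Year 4 (final): $18,160 − $6,500 = $11,660. Book value $6,500.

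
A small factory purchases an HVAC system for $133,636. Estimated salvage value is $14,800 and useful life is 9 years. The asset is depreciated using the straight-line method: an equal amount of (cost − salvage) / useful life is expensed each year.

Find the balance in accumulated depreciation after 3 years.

Depreciable base = $133,636 − $14,800 = $118,836.
Annual expense = $118,836 / 9 = $13,204.
End of year 1: book value $120,432.
End of year 2: book value $107,228.
End of year 3: book value $94,024.
Accumulated through year 3 = $133,636 − $94,024 = $39,612.

$39,612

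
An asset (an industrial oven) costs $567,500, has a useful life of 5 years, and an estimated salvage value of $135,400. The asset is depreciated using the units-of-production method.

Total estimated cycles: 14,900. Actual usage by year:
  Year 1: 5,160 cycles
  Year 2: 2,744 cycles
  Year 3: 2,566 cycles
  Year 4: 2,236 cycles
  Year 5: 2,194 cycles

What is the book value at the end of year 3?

$263,870

Depreciable base = $567,500 − $135,400 = $432,100.
Rate = $432,100 / 14,900 cycles = $29 per cycle.
Year 1: 5,160 × $29 = $149,640. Book value $417,860.
Year 2: 2,744 × $29 = $79,576. Book value $338,284.
Year 3: 2,566 × $29 = $74,414. Book value $263,870.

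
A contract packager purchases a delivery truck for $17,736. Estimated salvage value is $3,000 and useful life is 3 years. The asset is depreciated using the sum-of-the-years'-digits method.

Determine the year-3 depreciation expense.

$2,456

Depreciable base = $17,736 − $3,000 = $14,736.
Sum of the years' digits = 3+2+1 = 6.
Year 1: $14,736 × 3/6 = $7,368. Book value $10,368.
Year 2: $14,736 × 2/6 = $4,912. Book value $5,456.
Year 3: $14,736 × 1/6 = $2,456. Book value $3,000.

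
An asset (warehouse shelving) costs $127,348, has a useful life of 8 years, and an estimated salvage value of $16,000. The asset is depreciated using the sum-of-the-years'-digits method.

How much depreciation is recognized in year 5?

$12,372

Depreciable base = $127,348 − $16,000 = $111,348.
Sum of the years' digits = 8+7+6+5+4+3+2+1 = 36.
Year 1: $111,348 × 8/36 = $24,744. Book value $102,604.
Year 2: $111,348 × 7/36 = $21,651. Book value $80,953.
Year 3: $111,348 × 6/36 = $18,558. Book value $62,395.
Year 4: $111,348 × 5/36 = $15,465. Book value $46,930.
Year 5: $111,348 × 4/36 = $12,372. Book value $34,558.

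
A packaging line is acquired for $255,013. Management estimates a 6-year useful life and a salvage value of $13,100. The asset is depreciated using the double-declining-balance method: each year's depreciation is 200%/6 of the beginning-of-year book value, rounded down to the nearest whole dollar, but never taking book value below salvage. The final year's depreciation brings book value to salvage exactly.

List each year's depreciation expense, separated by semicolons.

$85,004; $56,669; $37,780; $25,186; $16,791; $20,483

Depreciable base = $255,013 − $13,100 = $241,913.
Year 1: ⌊$255,013 × 200%/6⌋ = $85,004. Book value $170,009.
Year 2: ⌊$170,009 × 200%/6⌋ = $56,669. Book value $113,340.
Year 3: ⌊$113,340 × 200%/6⌋ = $37,780. Book value $75,560.
Year 4: ⌊$75,560 × 200%/6⌋ = $25,186. Book value $50,374.
Year 5: ⌊$50,374 × 200%/6⌋ = $16,791. Book value $33,583.
Year 6 (final): $33,583 − $13,100 = $20,483. Book value $13,100.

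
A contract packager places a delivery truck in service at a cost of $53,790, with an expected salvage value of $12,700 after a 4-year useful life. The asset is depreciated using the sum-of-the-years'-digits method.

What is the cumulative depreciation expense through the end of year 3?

Depreciable base = $53,790 − $12,700 = $41,090.
Sum of the years' digits = 4+3+2+1 = 10.
Year 1: $41,090 × 4/10 = $16,436. Book value $37,354.
Year 2: $41,090 × 3/10 = $12,327. Book value $25,027.
Year 3: $41,090 × 2/10 = $8,218. Book value $16,809.
Accumulated through year 3 = $53,790 − $16,809 = $36,981.

$36,981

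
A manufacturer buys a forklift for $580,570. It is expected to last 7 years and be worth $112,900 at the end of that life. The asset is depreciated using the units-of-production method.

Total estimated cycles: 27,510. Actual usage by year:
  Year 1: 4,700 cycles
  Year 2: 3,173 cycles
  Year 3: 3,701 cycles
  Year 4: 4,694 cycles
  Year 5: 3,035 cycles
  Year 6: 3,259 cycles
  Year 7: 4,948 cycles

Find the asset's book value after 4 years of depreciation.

Depreciable base = $580,570 − $112,900 = $467,670.
Rate = $467,670 / 27,510 cycles = $17 per cycle.
Year 1: 4,700 × $17 = $79,900. Book value $500,670.
Year 2: 3,173 × $17 = $53,941. Book value $446,729.
Year 3: 3,701 × $17 = $62,917. Book value $383,812.
Year 4: 4,694 × $17 = $79,798. Book value $304,014.

$304,014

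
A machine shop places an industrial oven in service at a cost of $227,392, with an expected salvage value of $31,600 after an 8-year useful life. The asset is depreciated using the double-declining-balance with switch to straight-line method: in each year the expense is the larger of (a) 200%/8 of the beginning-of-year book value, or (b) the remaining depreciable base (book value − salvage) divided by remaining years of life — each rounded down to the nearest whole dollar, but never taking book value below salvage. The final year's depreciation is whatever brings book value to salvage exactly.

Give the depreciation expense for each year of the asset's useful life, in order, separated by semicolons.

$56,848; $42,636; $31,977; $23,982; $17,987; $13,490; $8,872; $0

Depreciable base = $227,392 − $31,600 = $195,792.
Year 1: DB = ⌊$227,392 × 200%/8⌋ = $56,848; SL = ⌊$195,792/8⌋ = $24,474 → take DB $56,848. Book value $170,544.
Year 2: DB = ⌊$170,544 × 200%/8⌋ = $42,636; SL = ⌊$138,944/7⌋ = $19,849 → take DB $42,636. Book value $127,908.
Year 3: DB = ⌊$127,908 × 200%/8⌋ = $31,977; SL = ⌊$96,308/6⌋ = $16,051 → take DB $31,977. Book value $95,931.
Year 4: DB = ⌊$95,931 × 200%/8⌋ = $23,982; SL = ⌊$64,331/5⌋ = $12,866 → take DB $23,982. Book value $71,949.
Year 5: DB = ⌊$71,949 × 200%/8⌋ = $17,987; SL = ⌊$40,349/4⌋ = $10,087 → take DB $17,987. Book value $53,962.
Year 6: DB = ⌊$53,962 × 200%/8⌋ = $13,490; SL = ⌊$22,362/3⌋ = $7,454 → take DB $13,490. Book value $40,472.
Year 7: DB = ⌊$40,472 × 200%/8⌋ = $10,118; SL = ⌊$8,872/2⌋ = $4,436 → take DB $10,118, capped at $8,872. Book value $31,600.
Year 8 (final): $31,600 − $31,600 = $0. Book value $31,600.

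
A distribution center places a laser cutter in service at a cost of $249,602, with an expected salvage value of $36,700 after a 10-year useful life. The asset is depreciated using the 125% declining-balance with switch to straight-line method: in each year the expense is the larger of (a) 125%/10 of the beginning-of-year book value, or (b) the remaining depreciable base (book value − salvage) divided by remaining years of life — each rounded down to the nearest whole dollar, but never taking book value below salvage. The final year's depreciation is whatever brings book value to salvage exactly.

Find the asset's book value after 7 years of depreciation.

$91,495

Depreciable base = $249,602 − $36,700 = $212,902.
Year 1: DB = ⌊$249,602 × 125%/10⌋ = $31,200; SL = ⌊$212,902/10⌋ = $21,290 → take DB $31,200. Book value $218,402.
Year 2: DB = ⌊$218,402 × 125%/10⌋ = $27,300; SL = ⌊$181,702/9⌋ = $20,189 → take DB $27,300. Book value $191,102.
Year 3: DB = ⌊$191,102 × 125%/10⌋ = $23,887; SL = ⌊$154,402/8⌋ = $19,300 → take DB $23,887. Book value $167,215.
Year 4: DB = ⌊$167,215 × 125%/10⌋ = $20,901; SL = ⌊$130,515/7⌋ = $18,645 → take DB $20,901. Book value $146,314.
Year 5: DB = ⌊$146,314 × 125%/10⌋ = $18,289; SL = ⌊$109,614/6⌋ = $18,269 → take DB $18,289. Book value $128,025.
Year 6: DB = ⌊$128,025 × 125%/10⌋ = $16,003; SL = ⌊$91,325/5⌋ = $18,265 → take SL $18,265. Book value $109,760.
Year 7: DB = ⌊$109,760 × 125%/10⌋ = $13,720; SL = ⌊$73,060/4⌋ = $18,265 → take SL $18,265. Book value $91,495.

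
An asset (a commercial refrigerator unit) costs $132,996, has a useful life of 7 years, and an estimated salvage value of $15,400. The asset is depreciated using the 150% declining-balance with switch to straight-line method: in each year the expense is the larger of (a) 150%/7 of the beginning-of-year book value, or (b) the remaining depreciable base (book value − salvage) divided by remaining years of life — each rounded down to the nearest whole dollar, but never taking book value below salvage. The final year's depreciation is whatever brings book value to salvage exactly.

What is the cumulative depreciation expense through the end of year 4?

$82,308

Depreciable base = $132,996 − $15,400 = $117,596.
Year 1: DB = ⌊$132,996 × 150%/7⌋ = $28,499; SL = ⌊$117,596/7⌋ = $16,799 → take DB $28,499. Book value $104,497.
Year 2: DB = ⌊$104,497 × 150%/7⌋ = $22,392; SL = ⌊$89,097/6⌋ = $14,849 → take DB $22,392. Book value $82,105.
Year 3: DB = ⌊$82,105 × 150%/7⌋ = $17,593; SL = ⌊$66,705/5⌋ = $13,341 → take DB $17,593. Book value $64,512.
Year 4: DB = ⌊$64,512 × 150%/7⌋ = $13,824; SL = ⌊$49,112/4⌋ = $12,278 → take DB $13,824. Book value $50,688.
Accumulated through year 4 = $132,996 − $50,688 = $82,308.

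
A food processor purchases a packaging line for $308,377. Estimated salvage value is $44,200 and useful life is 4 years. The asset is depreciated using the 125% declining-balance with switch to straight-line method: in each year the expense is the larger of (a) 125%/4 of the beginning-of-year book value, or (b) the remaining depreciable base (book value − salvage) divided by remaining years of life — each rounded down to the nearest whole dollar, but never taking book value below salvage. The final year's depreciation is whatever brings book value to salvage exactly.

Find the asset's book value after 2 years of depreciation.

Depreciable base = $308,377 − $44,200 = $264,177.
Year 1: DB = ⌊$308,377 × 125%/4⌋ = $96,367; SL = ⌊$264,177/4⌋ = $66,044 → take DB $96,367. Book value $212,010.
Year 2: DB = ⌊$212,010 × 125%/4⌋ = $66,253; SL = ⌊$167,810/3⌋ = $55,936 → take DB $66,253. Book value $145,757.

$145,757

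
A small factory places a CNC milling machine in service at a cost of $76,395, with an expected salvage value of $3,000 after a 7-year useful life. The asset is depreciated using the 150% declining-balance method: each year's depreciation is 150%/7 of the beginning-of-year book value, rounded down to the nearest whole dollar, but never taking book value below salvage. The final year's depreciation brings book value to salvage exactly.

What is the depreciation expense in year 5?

Depreciable base = $76,395 − $3,000 = $73,395.
Year 1: ⌊$76,395 × 150%/7⌋ = $16,370. Book value $60,025.
Year 2: ⌊$60,025 × 150%/7⌋ = $12,862. Book value $47,163.
Year 3: ⌊$47,163 × 150%/7⌋ = $10,106. Book value $37,057.
Year 4: ⌊$37,057 × 150%/7⌋ = $7,940. Book value $29,117.
Year 5: ⌊$29,117 × 150%/7⌋ = $6,239. Book value $22,878.

$6,239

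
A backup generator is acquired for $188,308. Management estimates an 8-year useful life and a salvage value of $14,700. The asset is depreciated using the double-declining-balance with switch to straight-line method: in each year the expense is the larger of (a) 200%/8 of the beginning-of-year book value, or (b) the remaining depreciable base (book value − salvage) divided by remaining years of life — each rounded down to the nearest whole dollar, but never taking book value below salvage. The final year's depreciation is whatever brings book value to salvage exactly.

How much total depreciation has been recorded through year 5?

Depreciable base = $188,308 − $14,700 = $173,608.
Year 1: DB = ⌊$188,308 × 200%/8⌋ = $47,077; SL = ⌊$173,608/8⌋ = $21,701 → take DB $47,077. Book value $141,231.
Year 2: DB = ⌊$141,231 × 200%/8⌋ = $35,307; SL = ⌊$126,531/7⌋ = $18,075 → take DB $35,307. Book value $105,924.
Year 3: DB = ⌊$105,924 × 200%/8⌋ = $26,481; SL = ⌊$91,224/6⌋ = $15,204 → take DB $26,481. Book value $79,443.
Year 4: DB = ⌊$79,443 × 200%/8⌋ = $19,860; SL = ⌊$64,743/5⌋ = $12,948 → take DB $19,860. Book value $59,583.
Year 5: DB = ⌊$59,583 × 200%/8⌋ = $14,895; SL = ⌊$44,883/4⌋ = $11,220 → take DB $14,895. Book value $44,688.
Accumulated through year 5 = $188,308 − $44,688 = $143,620.

$143,620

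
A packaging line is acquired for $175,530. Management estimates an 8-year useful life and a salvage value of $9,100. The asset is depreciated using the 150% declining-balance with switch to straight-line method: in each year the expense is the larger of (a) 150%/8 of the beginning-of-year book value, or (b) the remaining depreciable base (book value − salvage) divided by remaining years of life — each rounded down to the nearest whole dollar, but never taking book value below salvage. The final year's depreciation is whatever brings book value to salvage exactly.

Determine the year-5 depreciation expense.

Depreciable base = $175,530 − $9,100 = $166,430.
Year 1: DB = ⌊$175,530 × 150%/8⌋ = $32,911; SL = ⌊$166,430/8⌋ = $20,803 → take DB $32,911. Book value $142,619.
Year 2: DB = ⌊$142,619 × 150%/8⌋ = $26,741; SL = ⌊$133,519/7⌋ = $19,074 → take DB $26,741. Book value $115,878.
Year 3: DB = ⌊$115,878 × 150%/8⌋ = $21,727; SL = ⌊$106,778/6⌋ = $17,796 → take DB $21,727. Book value $94,151.
Year 4: DB = ⌊$94,151 × 150%/8⌋ = $17,653; SL = ⌊$85,051/5⌋ = $17,010 → take DB $17,653. Book value $76,498.
Year 5: DB = ⌊$76,498 × 150%/8⌋ = $14,343; SL = ⌊$67,398/4⌋ = $16,849 → take SL $16,849. Book value $59,649.

$16,849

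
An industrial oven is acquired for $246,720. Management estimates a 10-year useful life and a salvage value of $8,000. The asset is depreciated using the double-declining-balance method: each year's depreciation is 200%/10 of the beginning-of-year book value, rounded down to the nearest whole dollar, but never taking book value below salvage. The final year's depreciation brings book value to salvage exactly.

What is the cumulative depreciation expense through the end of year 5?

$165,874

Depreciable base = $246,720 − $8,000 = $238,720.
Year 1: ⌊$246,720 × 200%/10⌋ = $49,344. Book value $197,376.
Year 2: ⌊$197,376 × 200%/10⌋ = $39,475. Book value $157,901.
Year 3: ⌊$157,901 × 200%/10⌋ = $31,580. Book value $126,321.
Year 4: ⌊$126,321 × 200%/10⌋ = $25,264. Book value $101,057.
Year 5: ⌊$101,057 × 200%/10⌋ = $20,211. Book value $80,846.
Accumulated through year 5 = $246,720 − $80,846 = $165,874.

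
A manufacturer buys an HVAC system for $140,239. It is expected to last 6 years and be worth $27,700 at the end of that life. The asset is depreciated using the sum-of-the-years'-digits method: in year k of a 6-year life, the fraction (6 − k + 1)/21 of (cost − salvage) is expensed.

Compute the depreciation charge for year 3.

$21,436

Depreciable base = $140,239 − $27,700 = $112,539.
Sum of the years' digits = 6+5+4+3+2+1 = 21.
Year 1: $112,539 × 6/21 = $32,154. Book value $108,085.
Year 2: $112,539 × 5/21 = $26,795. Book value $81,290.
Year 3: $112,539 × 4/21 = $21,436. Book value $59,854.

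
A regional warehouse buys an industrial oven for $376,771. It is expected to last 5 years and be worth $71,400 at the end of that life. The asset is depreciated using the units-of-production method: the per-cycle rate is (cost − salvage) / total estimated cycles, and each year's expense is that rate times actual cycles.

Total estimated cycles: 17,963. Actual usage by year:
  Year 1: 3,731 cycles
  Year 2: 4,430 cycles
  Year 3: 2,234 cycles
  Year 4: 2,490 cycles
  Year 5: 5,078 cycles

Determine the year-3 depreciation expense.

Depreciable base = $376,771 − $71,400 = $305,371.
Rate = $305,371 / 17,963 cycles = $17 per cycle.
Year 1: 3,731 × $17 = $63,427. Book value $313,344.
Year 2: 4,430 × $17 = $75,310. Book value $238,034.
Year 3: 2,234 × $17 = $37,978. Book value $200,056.

$37,978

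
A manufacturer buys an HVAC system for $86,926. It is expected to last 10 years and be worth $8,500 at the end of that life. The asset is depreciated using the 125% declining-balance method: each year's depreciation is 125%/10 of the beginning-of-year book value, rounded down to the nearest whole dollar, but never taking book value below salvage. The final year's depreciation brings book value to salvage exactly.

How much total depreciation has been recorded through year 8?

$57,055

Depreciable base = $86,926 − $8,500 = $78,426.
Year 1: ⌊$86,926 × 125%/10⌋ = $10,865. Book value $76,061.
Year 2: ⌊$76,061 × 125%/10⌋ = $9,507. Book value $66,554.
Year 3: ⌊$66,554 × 125%/10⌋ = $8,319. Book value $58,235.
Year 4: ⌊$58,235 × 125%/10⌋ = $7,279. Book value $50,956.
Year 5: ⌊$50,956 × 125%/10⌋ = $6,369. Book value $44,587.
Year 6: ⌊$44,587 × 125%/10⌋ = $5,573. Book value $39,014.
Year 7: ⌊$39,014 × 125%/10⌋ = $4,876. Book value $34,138.
Year 8: ⌊$34,138 × 125%/10⌋ = $4,267. Book value $29,871.
Accumulated through year 8 = $86,926 − $29,871 = $57,055.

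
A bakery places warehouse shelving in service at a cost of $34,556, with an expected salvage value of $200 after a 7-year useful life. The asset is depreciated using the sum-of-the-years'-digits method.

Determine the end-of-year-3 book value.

$12,470

Depreciable base = $34,556 − $200 = $34,356.
Sum of the years' digits = 7+6+5+4+3+2+1 = 28.
Year 1: $34,356 × 7/28 = $8,589. Book value $25,967.
Year 2: $34,356 × 6/28 = $7,362. Book value $18,605.
Year 3: $34,356 × 5/28 = $6,135. Book value $12,470.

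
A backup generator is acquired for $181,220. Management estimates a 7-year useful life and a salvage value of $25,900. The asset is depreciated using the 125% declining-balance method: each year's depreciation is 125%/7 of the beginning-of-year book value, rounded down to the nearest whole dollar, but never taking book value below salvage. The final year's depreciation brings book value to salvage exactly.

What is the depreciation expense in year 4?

Depreciable base = $181,220 − $25,900 = $155,320.
Year 1: ⌊$181,220 × 125%/7⌋ = $32,360. Book value $148,860.
Year 2: ⌊$148,860 × 125%/7⌋ = $26,582. Book value $122,278.
Year 3: ⌊$122,278 × 125%/7⌋ = $21,835. Book value $100,443.
Year 4: ⌊$100,443 × 125%/7⌋ = $17,936. Book value $82,507.

$17,936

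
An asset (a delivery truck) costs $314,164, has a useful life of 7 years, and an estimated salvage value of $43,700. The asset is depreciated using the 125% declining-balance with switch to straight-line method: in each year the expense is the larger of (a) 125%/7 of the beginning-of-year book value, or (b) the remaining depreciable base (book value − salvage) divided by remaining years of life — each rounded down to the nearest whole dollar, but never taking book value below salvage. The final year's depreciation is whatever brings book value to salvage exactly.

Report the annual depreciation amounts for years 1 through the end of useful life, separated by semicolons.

Depreciable base = $314,164 − $43,700 = $270,464.
Year 1: DB = ⌊$314,164 × 125%/7⌋ = $56,100; SL = ⌊$270,464/7⌋ = $38,637 → take DB $56,100. Book value $258,064.
Year 2: DB = ⌊$258,064 × 125%/7⌋ = $46,082; SL = ⌊$214,364/6⌋ = $35,727 → take DB $46,082. Book value $211,982.
Year 3: DB = ⌊$211,982 × 125%/7⌋ = $37,853; SL = ⌊$168,282/5⌋ = $33,656 → take DB $37,853. Book value $174,129.
Year 4: DB = ⌊$174,129 × 125%/7⌋ = $31,094; SL = ⌊$130,429/4⌋ = $32,607 → take SL $32,607. Book value $141,522.
Year 5: DB = ⌊$141,522 × 125%/7⌋ = $25,271; SL = ⌊$97,822/3⌋ = $32,607 → take SL $32,607. Book value $108,915.
Year 6: DB = ⌊$108,915 × 125%/7⌋ = $19,449; SL = ⌊$65,215/2⌋ = $32,607 → take SL $32,607. Book value $76,308.
Year 7 (final): $76,308 − $43,700 = $32,608. Book value $43,700.

$56,100; $46,082; $37,853; $32,607; $32,607; $32,607; $32,608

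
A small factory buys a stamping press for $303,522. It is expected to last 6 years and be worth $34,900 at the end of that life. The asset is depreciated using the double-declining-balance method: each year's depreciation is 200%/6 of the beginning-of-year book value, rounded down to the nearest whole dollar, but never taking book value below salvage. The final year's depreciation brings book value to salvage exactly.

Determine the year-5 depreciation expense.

$19,985

Depreciable base = $303,522 − $34,900 = $268,622.
Year 1: ⌊$303,522 × 200%/6⌋ = $101,174. Book value $202,348.
Year 2: ⌊$202,348 × 200%/6⌋ = $67,449. Book value $134,899.
Year 3: ⌊$134,899 × 200%/6⌋ = $44,966. Book value $89,933.
Year 4: ⌊$89,933 × 200%/6⌋ = $29,977. Book value $59,956.
Year 5: ⌊$59,956 × 200%/6⌋ = $19,985. Book value $39,971.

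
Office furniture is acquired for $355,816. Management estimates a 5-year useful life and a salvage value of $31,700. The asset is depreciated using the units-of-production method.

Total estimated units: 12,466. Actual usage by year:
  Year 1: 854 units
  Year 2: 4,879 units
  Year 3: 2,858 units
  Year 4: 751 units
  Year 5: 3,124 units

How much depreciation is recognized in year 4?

Depreciable base = $355,816 − $31,700 = $324,116.
Rate = $324,116 / 12,466 units = $26 per unit.
Year 1: 854 × $26 = $22,204. Book value $333,612.
Year 2: 4,879 × $26 = $126,854. Book value $206,758.
Year 3: 2,858 × $26 = $74,308. Book value $132,450.
Year 4: 751 × $26 = $19,526. Book value $112,924.

$19,526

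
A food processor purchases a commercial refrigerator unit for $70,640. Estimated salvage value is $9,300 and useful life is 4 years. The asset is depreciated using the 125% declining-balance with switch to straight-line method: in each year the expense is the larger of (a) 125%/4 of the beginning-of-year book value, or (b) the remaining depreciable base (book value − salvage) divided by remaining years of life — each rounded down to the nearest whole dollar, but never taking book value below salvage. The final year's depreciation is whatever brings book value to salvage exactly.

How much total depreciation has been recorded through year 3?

$49,295

Depreciable base = $70,640 − $9,300 = $61,340.
Year 1: DB = ⌊$70,640 × 125%/4⌋ = $22,075; SL = ⌊$61,340/4⌋ = $15,335 → take DB $22,075. Book value $48,565.
Year 2: DB = ⌊$48,565 × 125%/4⌋ = $15,176; SL = ⌊$39,265/3⌋ = $13,088 → take DB $15,176. Book value $33,389.
Year 3: DB = ⌊$33,389 × 125%/4⌋ = $10,434; SL = ⌊$24,089/2⌋ = $12,044 → take SL $12,044. Book value $21,345.
Accumulated through year 3 = $70,640 − $21,345 = $49,295.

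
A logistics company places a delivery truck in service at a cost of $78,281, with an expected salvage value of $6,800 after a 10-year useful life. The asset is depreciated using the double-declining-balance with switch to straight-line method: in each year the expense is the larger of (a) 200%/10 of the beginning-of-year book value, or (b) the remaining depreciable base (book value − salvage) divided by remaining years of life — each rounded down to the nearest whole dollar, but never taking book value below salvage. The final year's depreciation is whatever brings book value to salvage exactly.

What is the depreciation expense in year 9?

Depreciable base = $78,281 − $6,800 = $71,481.
Year 1: DB = ⌊$78,281 × 200%/10⌋ = $15,656; SL = ⌊$71,481/10⌋ = $7,148 → take DB $15,656. Book value $62,625.
Year 2: DB = ⌊$62,625 × 200%/10⌋ = $12,525; SL = ⌊$55,825/9⌋ = $6,202 → take DB $12,525. Book value $50,100.
Year 3: DB = ⌊$50,100 × 200%/10⌋ = $10,020; SL = ⌊$43,300/8⌋ = $5,412 → take DB $10,020. Book value $40,080.
Year 4: DB = ⌊$40,080 × 200%/10⌋ = $8,016; SL = ⌊$33,280/7⌋ = $4,754 → take DB $8,016. Book value $32,064.
Year 5: DB = ⌊$32,064 × 200%/10⌋ = $6,412; SL = ⌊$25,264/6⌋ = $4,210 → take DB $6,412. Book value $25,652.
Year 6: DB = ⌊$25,652 × 200%/10⌋ = $5,130; SL = ⌊$18,852/5⌋ = $3,770 → take DB $5,130. Book value $20,522.
Year 7: DB = ⌊$20,522 × 200%/10⌋ = $4,104; SL = ⌊$13,722/4⌋ = $3,430 → take DB $4,104. Book value $16,418.
Year 8: DB = ⌊$16,418 × 200%/10⌋ = $3,283; SL = ⌊$9,618/3⌋ = $3,206 → take DB $3,283. Book value $13,135.
Year 9: DB = ⌊$13,135 × 200%/10⌋ = $2,627; SL = ⌊$6,335/2⌋ = $3,167 → take SL $3,167. Book value $9,968.

$3,167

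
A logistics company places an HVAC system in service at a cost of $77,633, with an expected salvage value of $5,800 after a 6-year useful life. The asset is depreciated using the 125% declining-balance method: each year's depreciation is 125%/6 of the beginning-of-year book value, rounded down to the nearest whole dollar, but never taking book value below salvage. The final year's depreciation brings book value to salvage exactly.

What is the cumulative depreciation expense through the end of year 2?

$28,977

Depreciable base = $77,633 − $5,800 = $71,833.
Year 1: ⌊$77,633 × 125%/6⌋ = $16,173. Book value $61,460.
Year 2: ⌊$61,460 × 125%/6⌋ = $12,804. Book value $48,656.
Accumulated through year 2 = $77,633 − $48,656 = $28,977.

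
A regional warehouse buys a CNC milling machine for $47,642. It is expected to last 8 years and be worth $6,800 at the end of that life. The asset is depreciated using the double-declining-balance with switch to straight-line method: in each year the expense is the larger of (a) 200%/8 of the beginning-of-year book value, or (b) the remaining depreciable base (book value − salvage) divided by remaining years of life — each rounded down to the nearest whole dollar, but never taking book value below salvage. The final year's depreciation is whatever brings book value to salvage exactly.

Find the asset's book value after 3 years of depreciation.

Depreciable base = $47,642 − $6,800 = $40,842.
Year 1: DB = ⌊$47,642 × 200%/8⌋ = $11,910; SL = ⌊$40,842/8⌋ = $5,105 → take DB $11,910. Book value $35,732.
Year 2: DB = ⌊$35,732 × 200%/8⌋ = $8,933; SL = ⌊$28,932/7⌋ = $4,133 → take DB $8,933. Book value $26,799.
Year 3: DB = ⌊$26,799 × 200%/8⌋ = $6,699; SL = ⌊$19,999/6⌋ = $3,333 → take DB $6,699. Book value $20,100.

$20,100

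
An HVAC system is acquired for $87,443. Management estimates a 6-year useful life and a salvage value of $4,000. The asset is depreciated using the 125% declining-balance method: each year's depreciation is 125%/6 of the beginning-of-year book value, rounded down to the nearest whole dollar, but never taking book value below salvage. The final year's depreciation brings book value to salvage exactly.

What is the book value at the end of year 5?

Depreciable base = $87,443 − $4,000 = $83,443.
Year 1: ⌊$87,443 × 125%/6⌋ = $18,217. Book value $69,226.
Year 2: ⌊$69,226 × 125%/6⌋ = $14,422. Book value $54,804.
Year 3: ⌊$54,804 × 125%/6⌋ = $11,417. Book value $43,387.
Year 4: ⌊$43,387 × 125%/6⌋ = $9,038. Book value $34,349.
Year 5: ⌊$34,349 × 125%/6⌋ = $7,156. Book value $27,193.

$27,193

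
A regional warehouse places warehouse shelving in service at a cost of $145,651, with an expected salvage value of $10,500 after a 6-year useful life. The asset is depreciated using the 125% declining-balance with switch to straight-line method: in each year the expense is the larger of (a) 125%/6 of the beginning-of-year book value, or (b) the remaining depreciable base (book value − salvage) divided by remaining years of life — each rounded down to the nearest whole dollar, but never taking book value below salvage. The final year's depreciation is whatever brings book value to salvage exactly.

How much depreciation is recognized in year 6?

Depreciable base = $145,651 − $10,500 = $135,151.
Year 1: DB = ⌊$145,651 × 125%/6⌋ = $30,343; SL = ⌊$135,151/6⌋ = $22,525 → take DB $30,343. Book value $115,308.
Year 2: DB = ⌊$115,308 × 125%/6⌋ = $24,022; SL = ⌊$104,808/5⌋ = $20,961 → take DB $24,022. Book value $91,286.
Year 3: DB = ⌊$91,286 × 125%/6⌋ = $19,017; SL = ⌊$80,786/4⌋ = $20,196 → take SL $20,196. Book value $71,090.
Year 4: DB = ⌊$71,090 × 125%/6⌋ = $14,810; SL = ⌊$60,590/3⌋ = $20,196 → take SL $20,196. Book value $50,894.
Year 5: DB = ⌊$50,894 × 125%/6⌋ = $10,602; SL = ⌊$40,394/2⌋ = $20,197 → take SL $20,197. Book value $30,697.
Year 6 (final): $30,697 − $10,500 = $20,197. Book value $10,500.

$20,197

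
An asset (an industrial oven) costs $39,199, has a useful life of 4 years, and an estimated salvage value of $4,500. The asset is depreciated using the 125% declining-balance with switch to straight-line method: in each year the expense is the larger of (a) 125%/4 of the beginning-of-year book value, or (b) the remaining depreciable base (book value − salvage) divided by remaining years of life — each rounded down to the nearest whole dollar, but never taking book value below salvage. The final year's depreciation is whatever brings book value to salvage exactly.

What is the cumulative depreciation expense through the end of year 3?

$27,684

Depreciable base = $39,199 − $4,500 = $34,699.
Year 1: DB = ⌊$39,199 × 125%/4⌋ = $12,249; SL = ⌊$34,699/4⌋ = $8,674 → take DB $12,249. Book value $26,950.
Year 2: DB = ⌊$26,950 × 125%/4⌋ = $8,421; SL = ⌊$22,450/3⌋ = $7,483 → take DB $8,421. Book value $18,529.
Year 3: DB = ⌊$18,529 × 125%/4⌋ = $5,790; SL = ⌊$14,029/2⌋ = $7,014 → take SL $7,014. Book value $11,515.
Accumulated through year 3 = $39,199 − $11,515 = $27,684.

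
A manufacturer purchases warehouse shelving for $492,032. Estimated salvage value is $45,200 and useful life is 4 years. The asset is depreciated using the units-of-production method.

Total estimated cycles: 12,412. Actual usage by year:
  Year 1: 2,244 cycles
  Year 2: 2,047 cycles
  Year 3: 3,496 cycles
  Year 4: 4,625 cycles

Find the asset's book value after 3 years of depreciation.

Depreciable base = $492,032 − $45,200 = $446,832.
Rate = $446,832 / 12,412 cycles = $36 per cycle.
Year 1: 2,244 × $36 = $80,784. Book value $411,248.
Year 2: 2,047 × $36 = $73,692. Book value $337,556.
Year 3: 3,496 × $36 = $125,856. Book value $211,700.

$211,700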